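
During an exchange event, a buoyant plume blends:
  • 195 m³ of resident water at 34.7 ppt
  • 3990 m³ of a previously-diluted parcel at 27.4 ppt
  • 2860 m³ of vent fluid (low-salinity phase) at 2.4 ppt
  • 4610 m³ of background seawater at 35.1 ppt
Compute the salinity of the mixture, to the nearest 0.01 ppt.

Salt balance:
salt = 195×34.7 + 3,990×27.4 + 2,860×2.4 + 4,610×35.1 = 6,766.5 + 109,326 + 6,864 + 161,811 = 284,767.5
volume = 195 + 3,990 + 2,860 + 4,610 = 11,655 m³
S = 284,767.5 / 11,655 = 24.4331 ppt

24.43 ppt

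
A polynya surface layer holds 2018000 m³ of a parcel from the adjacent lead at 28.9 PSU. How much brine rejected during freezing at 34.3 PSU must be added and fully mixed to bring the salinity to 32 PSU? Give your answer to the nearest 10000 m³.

2720000 m³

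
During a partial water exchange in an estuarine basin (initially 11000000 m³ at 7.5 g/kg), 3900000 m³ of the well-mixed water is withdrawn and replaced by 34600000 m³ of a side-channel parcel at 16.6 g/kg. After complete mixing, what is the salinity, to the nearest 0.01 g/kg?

15.05 g/kg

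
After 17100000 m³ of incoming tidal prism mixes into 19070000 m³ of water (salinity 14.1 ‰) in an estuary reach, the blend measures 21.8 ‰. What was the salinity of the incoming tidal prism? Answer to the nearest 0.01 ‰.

30.39 ‰

Salt balance: 19,070,000×14.1 + 17,100,000×S = 36,170,000×21.8
268,887,000 + 17,100,000·S = 788,506,000
S = (788,506,000 − 268,887,000) / 17,100,000 = 30.3871 ‰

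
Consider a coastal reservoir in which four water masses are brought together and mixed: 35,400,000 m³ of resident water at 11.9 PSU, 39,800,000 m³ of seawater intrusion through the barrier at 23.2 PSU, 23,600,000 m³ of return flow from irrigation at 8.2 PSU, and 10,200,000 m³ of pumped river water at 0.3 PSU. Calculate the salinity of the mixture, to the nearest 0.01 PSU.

14.14 PSU

Conserving salt mass:
salt = 35,400,000×11.9 + 39,800,000×23.2 + 23,600,000×8.2 + 10,200,000×0.3 = 421,260,000 + 923,360,000 + 193,520,000 + 3,060,000 = 1,541,200,000
volume = 35,400,000 + 39,800,000 + 23,600,000 + 10,200,000 = 109,000,000 m³
S = 1,541,200,000 / 109,000,000 = 14.1394 PSU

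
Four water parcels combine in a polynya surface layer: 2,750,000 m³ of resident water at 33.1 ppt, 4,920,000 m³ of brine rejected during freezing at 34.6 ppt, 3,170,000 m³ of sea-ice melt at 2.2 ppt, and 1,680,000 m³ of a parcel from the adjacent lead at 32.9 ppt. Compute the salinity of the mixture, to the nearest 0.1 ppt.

By conservation of dissolved salt,
salt = 2,750,000×33.1 + 4,920,000×34.6 + 3,170,000×2.2 + 1,680,000×32.9 = 91,025,000 + 170,232,000 + 6,974,000 + 55,272,000 = 323,503,000
volume = 2,750,000 + 4,920,000 + 3,170,000 + 1,680,000 = 12,520,000 m³
S = 323,503,000 / 12,520,000 = 25.839 ppt

25.8 ppt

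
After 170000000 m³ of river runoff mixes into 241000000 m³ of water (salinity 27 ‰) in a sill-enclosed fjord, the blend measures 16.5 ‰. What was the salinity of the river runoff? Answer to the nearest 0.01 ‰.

1.61 ‰

Salt balance: 241,000,000×27 + 170,000,000×S = 411,000,000×16.5
6,507,000,000 + 170,000,000·S = 6,781,500,000
S = (6,781,500,000 − 6,507,000,000) / 170,000,000 = 1.6147 ‰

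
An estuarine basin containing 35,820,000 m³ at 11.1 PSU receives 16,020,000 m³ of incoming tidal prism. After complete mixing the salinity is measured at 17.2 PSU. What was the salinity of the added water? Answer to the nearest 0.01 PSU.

30.84 PSU

Salt balance: 35,820,000×11.1 + 16,020,000×S = 51,840,000×17.2
397,602,000 + 16,020,000·S = 891,648,000
S = (891,648,000 − 397,602,000) / 16,020,000 = 30.8393 PSU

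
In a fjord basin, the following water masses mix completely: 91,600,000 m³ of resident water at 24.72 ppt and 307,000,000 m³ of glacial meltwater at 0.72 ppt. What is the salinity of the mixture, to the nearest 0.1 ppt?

Mass of salt is conserved:
salt = 91,600,000×24.72 + 307,000,000×0.72 = 2,264,352,000 + 221,040,000 = 2,485,392,000
volume = 91,600,000 + 307,000,000 = 398,600,000 m³
S = 2,485,392,000 / 398,600,000 = 6.235 ppt

6.2 ppt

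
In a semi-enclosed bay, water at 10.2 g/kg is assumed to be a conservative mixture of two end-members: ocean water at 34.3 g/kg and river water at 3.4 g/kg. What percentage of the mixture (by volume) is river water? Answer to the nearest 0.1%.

Let f be the freshwater fraction. Salt balance per unit volume:
f×3.4 + (1−f)×34.3 = 10.2
f = (34.3 − 10.2) / (34.3 − 3.4) = 24.1/30.9 = 0.7799

78.0%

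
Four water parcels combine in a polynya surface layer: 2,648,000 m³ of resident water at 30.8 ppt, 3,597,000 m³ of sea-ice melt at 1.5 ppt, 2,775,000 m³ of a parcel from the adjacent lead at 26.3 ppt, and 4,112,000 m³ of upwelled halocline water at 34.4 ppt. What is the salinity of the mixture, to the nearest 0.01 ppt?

Mass of salt is conserved:
salt = 2,648,000×30.8 + 3,597,000×1.5 + 2,775,000×26.3 + 4,112,000×34.4 = 81,558,400 + 5,395,500 + 72,982,500 + 141,452,800 = 301,389,200
volume = 2,648,000 + 3,597,000 + 2,775,000 + 4,112,000 = 13,132,000 m³
S = 301,389,200 / 13,132,000 = 22.9507 ppt

22.95 ppt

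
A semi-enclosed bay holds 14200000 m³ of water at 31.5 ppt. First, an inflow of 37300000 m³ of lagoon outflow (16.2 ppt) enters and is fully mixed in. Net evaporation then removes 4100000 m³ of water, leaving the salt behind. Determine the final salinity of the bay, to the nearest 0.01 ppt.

After mixing: salt = 14,200,000×31.5 + 37,300,000×16.2 = 1,051,560,000; volume = 51,500,000 m³
After evaporation: salt unchanged = 1,051,560,000; volume = 51,500,000 − 4,100,000 = 47,400,000 m³
S = 1,051,560,000 / 47,400,000 = 22.1848 ppt

22.18 ppt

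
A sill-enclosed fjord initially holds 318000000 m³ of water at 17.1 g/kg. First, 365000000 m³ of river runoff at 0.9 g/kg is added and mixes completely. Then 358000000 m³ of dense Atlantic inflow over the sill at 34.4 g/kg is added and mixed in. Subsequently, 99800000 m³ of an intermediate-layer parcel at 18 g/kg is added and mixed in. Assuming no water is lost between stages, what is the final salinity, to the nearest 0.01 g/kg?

17.42 g/kg

Weighted by volume,
Initial salt = 318,000,000×17.1 = 5,437,800,000
After stage 1: salt = 5,437,800,000 + 365,000,000×0.9 = 5,766,300,000; volume = 683,000,000 m³; S = 8.443 g/kg
After stage 2: salt = 5,766,300,000 + 358,000,000×34.4 = 18,081,500,000; volume = 1,041,000,000 m³; S = 17.369 g/kg
After stage 3: salt = 18,081,500,000 + 99,800,000×18 = 19,877,900,000; volume = 1,140,800,000 m³
S = 19,877,900,000 / 1,140,800,000 = 17.4245 g/kg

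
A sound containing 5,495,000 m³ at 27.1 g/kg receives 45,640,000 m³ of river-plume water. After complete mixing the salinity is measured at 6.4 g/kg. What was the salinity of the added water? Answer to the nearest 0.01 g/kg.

Salt balance: 5,495,000×27.1 + 45,640,000×S = 51,135,000×6.4
148,914,500 + 45,640,000·S = 327,264,000
S = (327,264,000 − 148,914,500) / 45,640,000 = 3.9077 g/kg

3.91 g/kg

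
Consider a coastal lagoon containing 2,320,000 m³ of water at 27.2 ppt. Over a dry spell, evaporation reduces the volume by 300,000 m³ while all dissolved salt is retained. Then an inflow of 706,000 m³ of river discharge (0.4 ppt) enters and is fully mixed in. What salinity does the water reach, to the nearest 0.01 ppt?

After evaporation: salt = 2,320,000×27.2 = 63,104,000; volume = 2,320,000 − 300,000 = 2,020,000 m³
After mixing: salt = 63,104,000 + 706,000×0.4 = 63,386,400; volume = 2,020,000 + 706,000 = 2,726,000 m³
S = 63,386,400 / 2,726,000 = 23.2525 ppt

23.25 ppt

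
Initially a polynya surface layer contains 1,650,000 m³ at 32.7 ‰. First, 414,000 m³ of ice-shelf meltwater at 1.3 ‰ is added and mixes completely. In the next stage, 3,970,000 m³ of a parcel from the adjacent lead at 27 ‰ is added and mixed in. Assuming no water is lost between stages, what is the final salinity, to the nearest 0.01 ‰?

Total salt / total volume:
Initial salt = 1,650,000×32.7 = 53,955,000
After stage 1: salt = 53,955,000 + 414,000×1.3 = 54,493,200; volume = 2,064,000 m³; S = 26.402 ‰
After stage 2: salt = 54,493,200 + 3,970,000×27 = 161,683,200; volume = 6,034,000 m³
S = 161,683,200 / 6,034,000 = 26.7954 ‰

26.80 ‰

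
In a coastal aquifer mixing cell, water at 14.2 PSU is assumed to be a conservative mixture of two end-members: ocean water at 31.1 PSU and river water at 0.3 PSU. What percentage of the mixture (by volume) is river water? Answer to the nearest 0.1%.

Let f be the freshwater fraction. Salt balance per unit volume:
f×0.3 + (1−f)×31.1 = 14.2
f = (31.1 − 14.2) / (31.1 − 0.3) = 16.9/30.8 = 0.5487

54.9%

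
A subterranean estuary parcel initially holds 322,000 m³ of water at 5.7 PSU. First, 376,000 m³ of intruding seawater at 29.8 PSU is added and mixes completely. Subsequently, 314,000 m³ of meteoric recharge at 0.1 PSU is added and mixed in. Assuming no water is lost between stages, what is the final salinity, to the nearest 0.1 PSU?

Total salt / total volume:
Initial salt = 322,000×5.7 = 1,835,400
After stage 1: salt = 1,835,400 + 376,000×29.8 = 13,040,200; volume = 698,000 m³; S = 18.682 PSU
After stage 2: salt = 13,040,200 + 314,000×0.1 = 13,071,600; volume = 1,012,000 m³
S = 13,071,600 / 1,012,000 = 12.9166 PSU

12.9 PSU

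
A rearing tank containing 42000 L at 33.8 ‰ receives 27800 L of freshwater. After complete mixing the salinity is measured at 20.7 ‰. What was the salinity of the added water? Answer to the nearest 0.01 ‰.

Salt balance: 42,000×33.8 + 27,800×S = 69,800×20.7
1,419,600 + 27,800·S = 1,444,860
S = (1,444,860 − 1,419,600) / 27,800 = 0.9086 ‰

0.91 ‰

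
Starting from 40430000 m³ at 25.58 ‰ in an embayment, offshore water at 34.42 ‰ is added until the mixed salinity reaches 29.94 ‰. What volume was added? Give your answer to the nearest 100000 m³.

Salt balance: 40,430,000×25.58 + V×34.42 = (40,430,000+V)×29.94
1,034,199,400 + 34.42V = 1,210,474,200 + 29.94V
176,274,800 = 4.48V
V = 39,347,053.57 m³

39300000 m³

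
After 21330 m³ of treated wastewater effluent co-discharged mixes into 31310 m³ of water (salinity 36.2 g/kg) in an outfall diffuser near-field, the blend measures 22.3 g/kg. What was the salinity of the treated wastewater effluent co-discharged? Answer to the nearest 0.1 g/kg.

Salt balance: 31,310×36.2 + 21,330×S = 52,640×22.3
1,133,422 + 21,330·S = 1,173,872
S = (1,173,872 − 1,133,422) / 21,330 = 1.8964 g/kg

1.9 g/kg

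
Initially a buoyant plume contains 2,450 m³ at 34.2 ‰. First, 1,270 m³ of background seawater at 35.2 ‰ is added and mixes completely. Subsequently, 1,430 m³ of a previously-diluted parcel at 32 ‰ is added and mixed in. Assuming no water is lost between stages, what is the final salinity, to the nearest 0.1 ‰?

Salt balance:
Initial salt = 2,450×34.2 = 83,790
After stage 1: salt = 83,790 + 1,270×35.2 = 128,494; volume = 3,720 m³; S = 34.541 ‰
After stage 2: salt = 128,494 + 1,430×32 = 174,254; volume = 5,150 m³
S = 174,254 / 5,150 = 33.8357 ‰

33.8 ‰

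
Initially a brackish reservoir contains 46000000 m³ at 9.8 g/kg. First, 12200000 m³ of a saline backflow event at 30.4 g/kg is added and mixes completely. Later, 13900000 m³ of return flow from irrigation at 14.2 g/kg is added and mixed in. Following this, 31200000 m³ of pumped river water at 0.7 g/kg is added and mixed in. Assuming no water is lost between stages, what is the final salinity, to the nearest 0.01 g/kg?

Total salt / total volume:
Initial salt = 46,000,000×9.8 = 450,800,000
After stage 1: salt = 450,800,000 + 12,200,000×30.4 = 821,680,000; volume = 58,200,000 m³; S = 14.118 g/kg
After stage 2: salt = 821,680,000 + 13,900,000×14.2 = 1,019,060,000; volume = 72,100,000 m³; S = 14.134 g/kg
After stage 3: salt = 1,019,060,000 + 31,200,000×0.7 = 1,040,900,000; volume = 103,300,000 m³
S = 1,040,900,000 / 103,300,000 = 10.0765 g/kg

10.08 g/kg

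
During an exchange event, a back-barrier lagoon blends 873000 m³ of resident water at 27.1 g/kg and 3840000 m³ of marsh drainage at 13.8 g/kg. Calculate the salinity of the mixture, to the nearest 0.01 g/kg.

16.26 g/kg

Weighted by volume,
salt = 873,000×27.1 + 3,840,000×13.8 = 23,658,300 + 52,992,000 = 76,650,300
volume = 873,000 + 3,840,000 = 4,713,000 m³
S = 76,650,300 / 4,713,000 = 16.2636 g/kg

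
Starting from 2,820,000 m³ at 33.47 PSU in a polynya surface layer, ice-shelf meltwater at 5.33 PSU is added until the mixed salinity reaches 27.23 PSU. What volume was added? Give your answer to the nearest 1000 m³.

804000 m³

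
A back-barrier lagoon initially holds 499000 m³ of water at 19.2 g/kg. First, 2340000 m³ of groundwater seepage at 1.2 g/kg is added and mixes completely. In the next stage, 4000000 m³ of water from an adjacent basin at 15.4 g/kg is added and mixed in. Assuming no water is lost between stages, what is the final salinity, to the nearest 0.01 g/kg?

Total salt / total volume:
Initial salt = 499,000×19.2 = 9,580,800
After stage 1: salt = 9,580,800 + 2,340,000×1.2 = 12,388,800; volume = 2,839,000 m³; S = 4.364 g/kg
After stage 2: salt = 12,388,800 + 4,000,000×15.4 = 73,988,800; volume = 6,839,000 m³
S = 73,988,800 / 6,839,000 = 10.8187 g/kg

10.82 g/kg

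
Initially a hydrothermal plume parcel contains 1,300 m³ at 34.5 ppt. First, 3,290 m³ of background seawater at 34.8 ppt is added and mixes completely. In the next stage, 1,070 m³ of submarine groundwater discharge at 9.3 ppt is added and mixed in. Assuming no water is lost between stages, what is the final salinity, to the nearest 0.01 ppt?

Total salt / total volume:
Initial salt = 1,300×34.5 = 44,850
After stage 1: salt = 44,850 + 3,290×34.8 = 159,342; volume = 4,590 m³; S = 34.715 ppt
After stage 2: salt = 159,342 + 1,070×9.3 = 169,293; volume = 5,660 m³
S = 169,293 / 5,660 = 29.9104 ppt

29.91 ppt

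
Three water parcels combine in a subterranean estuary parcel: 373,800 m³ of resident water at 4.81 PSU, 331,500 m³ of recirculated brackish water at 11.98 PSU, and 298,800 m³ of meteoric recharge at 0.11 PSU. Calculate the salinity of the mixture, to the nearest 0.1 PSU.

Conserving salt mass:
salt = 373,800×4.81 + 331,500×11.98 + 298,800×0.11 = 1,797,978 + 3,971,370 + 32,868 = 5,802,216
volume = 373,800 + 331,500 + 298,800 = 1,004,100 m³
S = 5,802,216 / 1,004,100 = 5.779 PSU

5.8 PSU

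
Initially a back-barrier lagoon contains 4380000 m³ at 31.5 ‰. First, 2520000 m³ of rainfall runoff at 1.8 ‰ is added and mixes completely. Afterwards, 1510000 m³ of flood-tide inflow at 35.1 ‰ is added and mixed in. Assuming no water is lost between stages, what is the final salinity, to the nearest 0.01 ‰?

23.25 ‰

Salt balance:
Initial salt = 4,380,000×31.5 = 137,970,000
After stage 1: salt = 137,970,000 + 2,520,000×1.8 = 142,506,000; volume = 6,900,000 m³; S = 20.653 ‰
After stage 2: salt = 142,506,000 + 1,510,000×35.1 = 195,507,000; volume = 8,410,000 m³
S = 195,507,000 / 8,410,000 = 23.247 ‰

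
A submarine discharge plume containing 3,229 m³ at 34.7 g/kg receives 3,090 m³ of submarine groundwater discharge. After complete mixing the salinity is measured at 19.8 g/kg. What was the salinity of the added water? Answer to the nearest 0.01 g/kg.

Salt balance: 3,229×34.7 + 3,090×S = 6,319×19.8
112,046.3 + 3,090·S = 125,116.2
S = (125,116.2 − 112,046.3) / 3,090 = 4.2297 g/kg

4.23 g/kg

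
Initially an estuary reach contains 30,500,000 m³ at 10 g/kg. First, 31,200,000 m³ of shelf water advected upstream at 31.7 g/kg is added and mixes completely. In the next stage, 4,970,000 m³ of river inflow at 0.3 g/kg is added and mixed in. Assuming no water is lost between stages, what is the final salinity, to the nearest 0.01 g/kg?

Salt balance:
Initial salt = 30,500,000×10 = 305,000,000
After stage 1: salt = 305,000,000 + 31,200,000×31.7 = 1,294,040,000; volume = 61,700,000 m³; S = 20.973 g/kg
After stage 2: salt = 1,294,040,000 + 4,970,000×0.3 = 1,295,531,000; volume = 66,670,000 m³
S = 1,295,531,000 / 66,670,000 = 19.432 g/kg

19.43 g/kg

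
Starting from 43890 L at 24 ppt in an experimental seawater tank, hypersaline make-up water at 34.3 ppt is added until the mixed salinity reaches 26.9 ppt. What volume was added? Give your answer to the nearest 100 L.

Salt balance: 43,890×24 + V×34.3 = (43,890+V)×26.9
1,053,360 + 34.3V = 1,180,641 + 26.9V
127,281 = 7.4V
V = 17,200.14 L

17200 L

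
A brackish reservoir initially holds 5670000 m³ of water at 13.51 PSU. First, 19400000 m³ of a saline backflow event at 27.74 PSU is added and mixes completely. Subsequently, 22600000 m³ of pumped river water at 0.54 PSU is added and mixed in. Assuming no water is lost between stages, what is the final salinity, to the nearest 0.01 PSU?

13.15 PSU

Salt balance:
Initial salt = 5,670,000×13.51 = 76,601,700
After stage 1: salt = 76,601,700 + 19,400,000×27.74 = 614,757,700; volume = 25,070,000 m³; S = 24.522 PSU
After stage 2: salt = 614,757,700 + 22,600,000×0.54 = 626,961,700; volume = 47,670,000 m³
S = 626,961,700 / 47,670,000 = 13.1521 PSU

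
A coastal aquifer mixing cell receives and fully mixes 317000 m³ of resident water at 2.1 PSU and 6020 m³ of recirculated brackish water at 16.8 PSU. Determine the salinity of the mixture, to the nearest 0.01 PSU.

Mass of salt is conserved:
salt = 317,000×2.1 + 6,020×16.8 = 665,700 + 101,136 = 766,836
volume = 317,000 + 6,020 = 323,020 m³
S = 766,836 / 323,020 = 2.374 PSU

2.37 PSU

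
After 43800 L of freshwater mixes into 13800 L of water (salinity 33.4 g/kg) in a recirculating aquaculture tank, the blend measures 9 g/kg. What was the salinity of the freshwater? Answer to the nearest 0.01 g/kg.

1.31 g/kg

Salt balance: 13,800×33.4 + 43,800×S = 57,600×9
460,920 + 43,800·S = 518,400
S = (518,400 − 460,920) / 43,800 = 1.3123 g/kg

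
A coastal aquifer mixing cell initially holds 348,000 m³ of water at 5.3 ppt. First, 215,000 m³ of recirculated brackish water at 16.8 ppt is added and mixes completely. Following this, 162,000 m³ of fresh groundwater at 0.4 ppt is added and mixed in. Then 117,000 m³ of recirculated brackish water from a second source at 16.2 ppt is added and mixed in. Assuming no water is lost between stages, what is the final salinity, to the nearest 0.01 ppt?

Salt balance:
Initial salt = 348,000×5.3 = 1,844,400
After stage 1: salt = 1,844,400 + 215,000×16.8 = 5,456,400; volume = 563,000 m³; S = 9.692 ppt
After stage 2: salt = 5,456,400 + 162,000×0.4 = 5,521,200; volume = 725,000 m³; S = 7.615 ppt
After stage 3: salt = 5,521,200 + 117,000×16.2 = 7,416,600; volume = 842,000 m³
S = 7,416,600 / 842,000 = 8.8083 ppt

8.81 ppt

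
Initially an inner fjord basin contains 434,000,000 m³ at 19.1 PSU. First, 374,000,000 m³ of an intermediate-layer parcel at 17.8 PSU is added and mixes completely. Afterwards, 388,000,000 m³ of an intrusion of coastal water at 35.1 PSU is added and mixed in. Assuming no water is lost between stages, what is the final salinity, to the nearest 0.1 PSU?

23.9 PSU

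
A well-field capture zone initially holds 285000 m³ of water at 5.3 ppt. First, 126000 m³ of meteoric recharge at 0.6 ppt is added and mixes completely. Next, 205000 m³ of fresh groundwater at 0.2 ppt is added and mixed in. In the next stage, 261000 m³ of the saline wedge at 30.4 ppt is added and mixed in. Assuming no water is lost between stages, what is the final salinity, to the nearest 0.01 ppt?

10.90 ppt

Weighted by volume,
Initial salt = 285,000×5.3 = 1,510,500
After stage 1: salt = 1,510,500 + 126,000×0.6 = 1,586,100; volume = 411,000 m³; S = 3.859 ppt
After stage 2: salt = 1,586,100 + 205,000×0.2 = 1,627,100; volume = 616,000 m³; S = 2.641 ppt
After stage 3: salt = 1,627,100 + 261,000×30.4 = 9,561,500; volume = 877,000 m³
S = 9,561,500 / 877,000 = 10.9025 ppt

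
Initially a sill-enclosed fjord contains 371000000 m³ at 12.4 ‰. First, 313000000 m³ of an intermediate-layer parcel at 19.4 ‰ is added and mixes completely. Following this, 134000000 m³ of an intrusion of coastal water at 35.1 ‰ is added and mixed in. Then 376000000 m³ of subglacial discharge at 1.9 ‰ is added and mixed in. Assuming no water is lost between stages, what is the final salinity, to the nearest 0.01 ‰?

Conserving salt mass:
Initial salt = 371,000,000×12.4 = 4,600,400,000
After stage 1: salt = 4,600,400,000 + 313,000,000×19.4 = 10,672,600,000; volume = 684,000,000 m³; S = 15.603 ‰
After stage 2: salt = 10,672,600,000 + 134,000,000×35.1 = 15,376,000,000; volume = 818,000,000 m³; S = 18.797 ‰
After stage 3: salt = 15,376,000,000 + 376,000,000×1.9 = 16,090,400,000; volume = 1,194,000,000 m³
S = 16,090,400,000 / 1,194,000,000 = 13.476 ‰

13.48 ‰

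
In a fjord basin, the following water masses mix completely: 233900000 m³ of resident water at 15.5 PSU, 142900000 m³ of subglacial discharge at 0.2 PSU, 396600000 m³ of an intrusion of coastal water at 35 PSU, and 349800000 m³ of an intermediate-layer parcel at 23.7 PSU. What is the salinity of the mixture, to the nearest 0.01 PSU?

22.99 PSU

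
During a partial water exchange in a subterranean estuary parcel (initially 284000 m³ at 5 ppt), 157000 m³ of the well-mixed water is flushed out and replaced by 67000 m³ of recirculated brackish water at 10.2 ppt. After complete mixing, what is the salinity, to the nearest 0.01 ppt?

Remaining after removal: 127,000 m³ at 5 ppt (salt = 635,000)
After addition: salt = 635,000 + 67,000×10.2 = 1,318,400; volume = 194,000 m³
S = 1,318,400 / 194,000 = 6.7959 ppt

6.80 ppt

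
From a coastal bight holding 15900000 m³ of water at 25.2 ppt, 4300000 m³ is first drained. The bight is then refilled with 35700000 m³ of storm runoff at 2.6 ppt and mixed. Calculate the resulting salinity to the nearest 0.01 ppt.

8.14 ppt

Remaining after removal: 11,600,000 m³ at 25.2 ppt (salt = 292,320,000)
After addition: salt = 292,320,000 + 35,700,000×2.6 = 385,140,000; volume = 47,300,000 m³
S = 385,140,000 / 47,300,000 = 8.1425 ppt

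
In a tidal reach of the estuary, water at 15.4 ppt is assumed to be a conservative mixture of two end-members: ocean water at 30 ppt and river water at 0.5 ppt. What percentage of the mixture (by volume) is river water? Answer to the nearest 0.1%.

Let f be the freshwater fraction. Salt balance per unit volume:
f×0.5 + (1−f)×30 = 15.4
f = (30 − 15.4) / (30 − 0.5) = 14.6/29.5 = 0.4949

49.5%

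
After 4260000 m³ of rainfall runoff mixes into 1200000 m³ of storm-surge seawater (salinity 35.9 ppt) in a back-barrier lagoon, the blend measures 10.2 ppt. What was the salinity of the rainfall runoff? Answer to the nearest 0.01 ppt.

2.96 ppt

Salt balance: 1,200,000×35.9 + 4,260,000×S = 5,460,000×10.2
43,080,000 + 4,260,000·S = 55,692,000
S = (55,692,000 − 43,080,000) / 4,260,000 = 2.9606 ppt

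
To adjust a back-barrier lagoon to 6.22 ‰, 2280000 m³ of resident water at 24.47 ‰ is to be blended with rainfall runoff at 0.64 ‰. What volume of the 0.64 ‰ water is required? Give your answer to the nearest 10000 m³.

7460000 m³

Salt balance: 2,280,000×24.47 + V×0.64 = (2,280,000+V)×6.22
55,791,600 + 0.64V = 14,181,600 + 6.22V
41,610,000 = 5.58V
V = 7,456,989.25 m³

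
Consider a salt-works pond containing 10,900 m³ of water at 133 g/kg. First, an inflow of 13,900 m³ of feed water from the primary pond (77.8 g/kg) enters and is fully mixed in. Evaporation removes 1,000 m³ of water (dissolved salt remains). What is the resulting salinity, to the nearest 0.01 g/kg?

106.35 g/kg

After mixing: salt = 10,900×133 + 13,900×77.8 = 2,531,120; volume = 24,800 m³
After evaporation: salt unchanged = 2,531,120; volume = 24,800 − 1,000 = 23,800 m³
S = 2,531,120 / 23,800 = 106.3496 g/kg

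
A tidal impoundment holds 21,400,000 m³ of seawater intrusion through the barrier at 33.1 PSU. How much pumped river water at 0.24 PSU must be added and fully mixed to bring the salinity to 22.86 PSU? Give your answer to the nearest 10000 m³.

Salt balance: 21,400,000×33.1 + V×0.24 = (21,400,000+V)×22.86
708,340,000 + 0.24V = 489,204,000 + 22.86V
219,136,000 = 22.62V
V = 9,687,709.99 m³

9690000 m³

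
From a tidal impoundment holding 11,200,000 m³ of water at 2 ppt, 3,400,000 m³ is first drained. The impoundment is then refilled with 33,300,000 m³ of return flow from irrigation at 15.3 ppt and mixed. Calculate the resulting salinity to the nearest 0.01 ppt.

12.78 ppt

Remaining after removal: 7,800,000 m³ at 2 ppt (salt = 15,600,000)
After addition: salt = 15,600,000 + 33,300,000×15.3 = 525,090,000; volume = 41,100,000 m³
S = 525,090,000 / 41,100,000 = 12.7759 ppt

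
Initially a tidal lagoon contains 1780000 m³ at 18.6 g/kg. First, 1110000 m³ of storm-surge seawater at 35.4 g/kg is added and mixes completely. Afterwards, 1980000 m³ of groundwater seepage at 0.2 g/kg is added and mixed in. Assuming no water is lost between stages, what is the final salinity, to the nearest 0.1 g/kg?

14.9 g/kg

Mass of salt is conserved:
Initial salt = 1,780,000×18.6 = 33,108,000
After stage 1: salt = 33,108,000 + 1,110,000×35.4 = 72,402,000; volume = 2,890,000 m³; S = 25.053 g/kg
After stage 2: salt = 72,402,000 + 1,980,000×0.2 = 72,798,000; volume = 4,870,000 m³
S = 72,798,000 / 4,870,000 = 14.9483 g/kg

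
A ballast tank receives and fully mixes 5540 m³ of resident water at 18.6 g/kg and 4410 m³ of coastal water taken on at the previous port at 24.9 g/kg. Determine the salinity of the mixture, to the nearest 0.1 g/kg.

Weighted by volume,
salt = 5,540×18.6 + 4,410×24.9 = 103,044 + 109,809 = 212,853
volume = 5,540 + 4,410 = 9,950 m³
S = 212,853 / 9,950 = 21.392 g/kg

21.4 g/kg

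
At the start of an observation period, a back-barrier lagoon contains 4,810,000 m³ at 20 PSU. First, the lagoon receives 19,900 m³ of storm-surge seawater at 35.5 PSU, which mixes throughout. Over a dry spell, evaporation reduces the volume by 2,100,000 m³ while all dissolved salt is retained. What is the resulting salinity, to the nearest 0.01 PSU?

35.50 PSU

After mixing: salt = 4,810,000×20 + 19,900×35.5 = 96,906,450; volume = 4,829,900 m³
After evaporation: salt unchanged = 96,906,450; volume = 4,829,900 − 2,100,000 = 2,729,900 m³
S = 96,906,450 / 2,729,900 = 35.4982 PSU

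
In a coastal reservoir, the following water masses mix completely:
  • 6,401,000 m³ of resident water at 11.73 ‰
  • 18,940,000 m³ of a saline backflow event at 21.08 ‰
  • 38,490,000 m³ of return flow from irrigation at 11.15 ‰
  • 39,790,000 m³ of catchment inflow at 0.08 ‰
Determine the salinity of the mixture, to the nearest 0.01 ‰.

Conserving salt mass:
salt = 6,401,000×11.73 + 18,940,000×21.08 + 38,490,000×11.15 + 39,790,000×0.08 = 75,083,730 + 399,255,200 + 429,163,500 + 3,183,200 = 906,685,630
volume = 6,401,000 + 18,940,000 + 38,490,000 + 39,790,000 = 103,621,000 m³
S = 906,685,630 / 103,621,000 = 8.75 ‰

8.75 ‰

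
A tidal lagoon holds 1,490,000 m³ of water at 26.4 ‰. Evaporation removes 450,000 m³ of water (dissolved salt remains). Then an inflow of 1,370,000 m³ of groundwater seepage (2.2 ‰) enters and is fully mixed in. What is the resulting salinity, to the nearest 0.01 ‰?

After evaporation: salt = 1,490,000×26.4 = 39,336,000; volume = 1,490,000 − 450,000 = 1,040,000 m³
After mixing: salt = 39,336,000 + 1,370,000×2.2 = 42,350,000; volume = 1,040,000 + 1,370,000 = 2,410,000 m³
S = 42,350,000 / 2,410,000 = 17.5726 ‰

17.57 ‰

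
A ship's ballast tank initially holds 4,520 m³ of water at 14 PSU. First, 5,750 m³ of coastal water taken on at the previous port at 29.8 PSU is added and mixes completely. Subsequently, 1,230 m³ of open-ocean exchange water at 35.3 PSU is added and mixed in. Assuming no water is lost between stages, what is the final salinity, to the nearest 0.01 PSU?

24.18 PSU

By conservation of dissolved salt,
Initial salt = 4,520×14 = 63,280
After stage 1: salt = 63,280 + 5,750×29.8 = 234,630; volume = 10,270 m³; S = 22.846 PSU
After stage 2: salt = 234,630 + 1,230×35.3 = 278,049; volume = 11,500 m³
S = 278,049 / 11,500 = 24.1782 PSU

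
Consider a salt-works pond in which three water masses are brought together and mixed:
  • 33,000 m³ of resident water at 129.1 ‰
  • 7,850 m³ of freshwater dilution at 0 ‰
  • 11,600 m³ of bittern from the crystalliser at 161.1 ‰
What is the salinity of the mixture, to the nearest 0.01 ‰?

Weighted by volume,
salt = 33,000×129.1 + 7,850×0 + 11,600×161.1 = 4,260,300 + 0 + 1,868,760 = 6,129,060
volume = 33,000 + 7,850 + 11,600 = 52,450 m³
S = 6,129,060 / 52,450 = 116.8553 ‰

116.86 ‰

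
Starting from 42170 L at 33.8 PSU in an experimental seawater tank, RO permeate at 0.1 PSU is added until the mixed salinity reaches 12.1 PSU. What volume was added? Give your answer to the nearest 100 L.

Salt balance: 42,170×33.8 + V×0.1 = (42,170+V)×12.1
1,425,346 + 0.1V = 510,257 + 12.1V
915,089 = 12V
V = 76,257.42 L

76300 L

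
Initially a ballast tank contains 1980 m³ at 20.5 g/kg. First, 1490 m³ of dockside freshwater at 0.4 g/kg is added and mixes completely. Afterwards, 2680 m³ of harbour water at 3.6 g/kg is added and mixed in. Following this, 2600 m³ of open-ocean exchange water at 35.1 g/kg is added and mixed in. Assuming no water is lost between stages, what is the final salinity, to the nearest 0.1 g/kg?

16.2 g/kg

Weighted by volume,
Initial salt = 1,980×20.5 = 40,590
After stage 1: salt = 40,590 + 1,490×0.4 = 41,186; volume = 3,470 m³; S = 11.869 g/kg
After stage 2: salt = 41,186 + 2,680×3.6 = 50,834; volume = 6,150 m³; S = 8.266 g/kg
After stage 3: salt = 50,834 + 2,600×35.1 = 142,094; volume = 8,750 m³
S = 142,094 / 8,750 = 16.2393 g/kg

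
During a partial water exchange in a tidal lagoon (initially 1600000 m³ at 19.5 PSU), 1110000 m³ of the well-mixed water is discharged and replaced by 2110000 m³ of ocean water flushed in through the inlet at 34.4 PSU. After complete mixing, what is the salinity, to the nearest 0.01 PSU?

31.59 PSU

Remaining after removal: 490,000 m³ at 19.5 PSU (salt = 9,555,000)
After addition: salt = 9,555,000 + 2,110,000×34.4 = 82,139,000; volume = 2,600,000 m³
S = 82,139,000 / 2,600,000 = 31.5919 PSU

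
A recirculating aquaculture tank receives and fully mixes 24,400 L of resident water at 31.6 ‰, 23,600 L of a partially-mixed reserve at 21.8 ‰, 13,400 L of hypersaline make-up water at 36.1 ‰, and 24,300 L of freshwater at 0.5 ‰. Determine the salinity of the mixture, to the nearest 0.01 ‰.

By conservation of dissolved salt,
salt = 24,400×31.6 + 23,600×21.8 + 13,400×36.1 + 24,300×0.5 = 771,040 + 514,480 + 483,740 + 12,150 = 1,781,410
volume = 24,400 + 23,600 + 13,400 + 24,300 = 85,700 L
S = 1,781,410 / 85,700 = 20.7866 ‰

20.79 ‰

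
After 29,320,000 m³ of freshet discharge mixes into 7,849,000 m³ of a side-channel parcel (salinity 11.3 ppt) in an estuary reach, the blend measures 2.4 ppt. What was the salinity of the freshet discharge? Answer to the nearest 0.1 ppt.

Salt balance: 7,849,000×11.3 + 29,320,000×S = 37,169,000×2.4
88,693,700 + 29,320,000·S = 89,205,600
S = (89,205,600 − 88,693,700) / 29,320,000 = 0.0175 ppt

0.0 ppt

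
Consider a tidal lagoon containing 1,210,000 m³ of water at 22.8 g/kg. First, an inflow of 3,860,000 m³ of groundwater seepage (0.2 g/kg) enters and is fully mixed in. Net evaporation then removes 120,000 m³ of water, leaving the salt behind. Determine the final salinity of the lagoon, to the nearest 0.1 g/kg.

5.7 g/kg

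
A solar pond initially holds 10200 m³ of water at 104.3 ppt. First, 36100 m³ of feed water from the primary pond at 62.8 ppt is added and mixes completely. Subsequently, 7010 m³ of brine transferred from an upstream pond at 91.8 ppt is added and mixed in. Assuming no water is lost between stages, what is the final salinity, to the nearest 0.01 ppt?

74.55 ppt

Weighted by volume,
Initial salt = 10,200×104.3 = 1,063,860
After stage 1: salt = 1,063,860 + 36,100×62.8 = 3,330,940; volume = 46,300 m³; S = 71.943 ppt
After stage 2: salt = 3,330,940 + 7,010×91.8 = 3,974,458; volume = 53,310 m³
S = 3,974,458 / 53,310 = 74.5537 ppt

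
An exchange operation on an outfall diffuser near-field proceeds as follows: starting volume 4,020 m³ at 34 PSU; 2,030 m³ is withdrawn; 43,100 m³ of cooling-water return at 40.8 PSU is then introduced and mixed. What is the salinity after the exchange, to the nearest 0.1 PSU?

40.5 PSU

Remaining after removal: 1,990 m³ at 34 PSU (salt = 67,660)
After addition: salt = 67,660 + 43,100×40.8 = 1,826,140; volume = 45,090 m³
S = 1,826,140 / 45,090 = 40.4999 PSU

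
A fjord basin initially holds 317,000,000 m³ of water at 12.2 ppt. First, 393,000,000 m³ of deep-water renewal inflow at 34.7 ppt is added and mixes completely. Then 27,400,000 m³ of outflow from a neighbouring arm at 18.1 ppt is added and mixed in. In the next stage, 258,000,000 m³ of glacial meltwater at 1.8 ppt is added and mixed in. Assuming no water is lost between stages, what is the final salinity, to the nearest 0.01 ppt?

18.55 ppt

Total salt / total volume:
Initial salt = 317,000,000×12.2 = 3,867,400,000
After stage 1: salt = 3,867,400,000 + 393,000,000×34.7 = 17,504,500,000; volume = 710,000,000 m³; S = 24.654 ppt
After stage 2: salt = 17,504,500,000 + 27,400,000×18.1 = 18,000,440,000; volume = 737,400,000 m³; S = 24.411 ppt
After stage 3: salt = 18,000,440,000 + 258,000,000×1.8 = 18,464,840,000; volume = 995,400,000 m³
S = 18,464,840,000 / 995,400,000 = 18.5502 ppt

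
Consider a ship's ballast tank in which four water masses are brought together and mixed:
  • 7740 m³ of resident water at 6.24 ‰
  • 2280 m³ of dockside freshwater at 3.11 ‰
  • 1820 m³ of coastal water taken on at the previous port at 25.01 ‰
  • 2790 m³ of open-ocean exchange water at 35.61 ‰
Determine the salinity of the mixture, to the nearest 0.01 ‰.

By conservation of dissolved salt,
salt = 7,740×6.24 + 2,280×3.11 + 1,820×25.01 + 2,790×35.61 = 48,297.6 + 7,090.8 + 45,518.2 + 99,351.9 = 200,258.5
volume = 7,740 + 2,280 + 1,820 + 2,790 = 14,630 m³
S = 200,258.5 / 14,630 = 13.6882 ‰

13.69 ‰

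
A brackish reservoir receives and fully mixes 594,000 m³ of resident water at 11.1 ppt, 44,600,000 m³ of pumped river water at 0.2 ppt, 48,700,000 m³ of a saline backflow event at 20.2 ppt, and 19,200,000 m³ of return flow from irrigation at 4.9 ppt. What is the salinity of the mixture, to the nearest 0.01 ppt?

9.67 ppt

Total salt / total volume:
salt = 594,000×11.1 + 44,600,000×0.2 + 48,700,000×20.2 + 19,200,000×4.9 = 6,593,400 + 8,920,000 + 983,740,000 + 94,080,000 = 1,093,333,400
volume = 594,000 + 44,600,000 + 48,700,000 + 19,200,000 = 113,094,000 m³
S = 1,093,333,400 / 113,094,000 = 9.6675 ppt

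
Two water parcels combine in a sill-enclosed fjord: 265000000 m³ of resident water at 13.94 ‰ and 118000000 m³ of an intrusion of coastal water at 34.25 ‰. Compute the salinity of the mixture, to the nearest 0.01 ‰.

Mass of salt is conserved:
salt = 265,000,000×13.94 + 118,000,000×34.25 = 3,694,100,000 + 4,041,500,000 = 7,735,600,000
volume = 265,000,000 + 118,000,000 = 383,000,000 m³
S = 7,735,600,000 / 383,000,000 = 20.1974 ‰

20.20 ‰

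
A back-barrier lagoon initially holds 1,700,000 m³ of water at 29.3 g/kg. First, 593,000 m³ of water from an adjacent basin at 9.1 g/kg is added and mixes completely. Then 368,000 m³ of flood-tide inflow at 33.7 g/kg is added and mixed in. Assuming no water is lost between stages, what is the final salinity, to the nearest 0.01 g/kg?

Mass of salt is conserved:
Initial salt = 1,700,000×29.3 = 49,810,000
After stage 1: salt = 49,810,000 + 593,000×9.1 = 55,206,300; volume = 2,293,000 m³; S = 24.076 g/kg
After stage 2: salt = 55,206,300 + 368,000×33.7 = 67,607,900; volume = 2,661,000 m³
S = 67,607,900 / 2,661,000 = 25.407 g/kg

25.41 g/kg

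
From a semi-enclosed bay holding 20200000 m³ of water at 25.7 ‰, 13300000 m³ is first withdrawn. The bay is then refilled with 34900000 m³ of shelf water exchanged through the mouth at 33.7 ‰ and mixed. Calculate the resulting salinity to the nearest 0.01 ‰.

Remaining after removal: 6,900,000 m³ at 25.7 ‰ (salt = 177,330,000)
After addition: salt = 177,330,000 + 34,900,000×33.7 = 1,353,460,000; volume = 41,800,000 m³
S = 1,353,460,000 / 41,800,000 = 32.3794 ‰

32.38 ‰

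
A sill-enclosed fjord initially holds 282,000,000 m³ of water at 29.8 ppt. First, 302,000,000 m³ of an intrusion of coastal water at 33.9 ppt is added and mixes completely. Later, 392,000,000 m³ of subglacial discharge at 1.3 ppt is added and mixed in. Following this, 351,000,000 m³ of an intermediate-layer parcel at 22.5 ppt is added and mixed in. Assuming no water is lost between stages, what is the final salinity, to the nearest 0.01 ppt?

20.38 ppt

Salt balance:
Initial salt = 282,000,000×29.8 = 8,403,600,000
After stage 1: salt = 8,403,600,000 + 302,000,000×33.9 = 18,641,400,000; volume = 584,000,000 m³; S = 31.92 ppt
After stage 2: salt = 18,641,400,000 + 392,000,000×1.3 = 19,151,000,000; volume = 976,000,000 m³; S = 19.622 ppt
After stage 3: salt = 19,151,000,000 + 351,000,000×22.5 = 27,048,500,000; volume = 1,327,000,000 m³
S = 27,048,500,000 / 1,327,000,000 = 20.3832 ppt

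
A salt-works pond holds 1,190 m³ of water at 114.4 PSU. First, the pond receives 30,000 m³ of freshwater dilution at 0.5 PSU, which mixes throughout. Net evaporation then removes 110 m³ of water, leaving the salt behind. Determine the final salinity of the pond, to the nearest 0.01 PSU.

After mixing: salt = 1,190×114.4 + 30,000×0.5 = 151,136; volume = 31,190 m³
After evaporation: salt unchanged = 151,136; volume = 31,190 − 110 = 31,080 m³
S = 151,136 / 31,080 = 4.8628 PSU

4.86 PSU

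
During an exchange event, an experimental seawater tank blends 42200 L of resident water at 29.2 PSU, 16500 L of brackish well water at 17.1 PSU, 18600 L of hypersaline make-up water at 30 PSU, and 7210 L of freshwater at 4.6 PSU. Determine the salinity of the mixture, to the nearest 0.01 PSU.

24.91 PSU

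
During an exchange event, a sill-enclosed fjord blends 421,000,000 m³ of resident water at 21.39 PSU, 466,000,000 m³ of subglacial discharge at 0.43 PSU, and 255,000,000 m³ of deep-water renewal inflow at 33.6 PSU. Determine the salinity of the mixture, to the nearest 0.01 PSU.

15.56 PSU

By conservation of dissolved salt,
salt = 421,000,000×21.39 + 466,000,000×0.43 + 255,000,000×33.6 = 9,005,190,000 + 200,380,000 + 8,568,000,000 = 17,773,570,000
volume = 421,000,000 + 466,000,000 + 255,000,000 = 1,142,000,000 m³
S = 17,773,570,000 / 1,142,000,000 = 15.5635 PSU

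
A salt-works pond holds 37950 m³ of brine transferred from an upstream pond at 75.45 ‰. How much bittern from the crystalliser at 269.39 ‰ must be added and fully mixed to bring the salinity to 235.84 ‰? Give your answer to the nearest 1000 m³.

181000 m³

Salt balance: 37,950×75.45 + V×269.39 = (37,950+V)×235.84
2,863,327.5 + 269.39V = 8,950,128 + 235.84V
6,086,800.5 = 33.55V
V = 181,424.75 m³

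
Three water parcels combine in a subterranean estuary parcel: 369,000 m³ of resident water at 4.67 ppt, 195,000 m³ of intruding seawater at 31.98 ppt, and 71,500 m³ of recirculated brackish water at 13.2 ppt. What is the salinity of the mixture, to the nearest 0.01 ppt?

Mass of salt is conserved:
salt = 369,000×4.67 + 195,000×31.98 + 71,500×13.2 = 1,723,230 + 6,236,100 + 943,800 = 8,903,130
volume = 369,000 + 195,000 + 71,500 = 635,500 m³
S = 8,903,130 / 635,500 = 14.0096 ppt

14.01 ppt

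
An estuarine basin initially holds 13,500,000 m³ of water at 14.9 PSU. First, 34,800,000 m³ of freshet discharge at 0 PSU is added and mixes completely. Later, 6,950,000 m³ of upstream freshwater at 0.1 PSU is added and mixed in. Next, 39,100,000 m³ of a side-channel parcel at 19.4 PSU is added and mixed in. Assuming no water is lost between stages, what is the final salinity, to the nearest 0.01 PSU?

Total salt / total volume:
Initial salt = 13,500,000×14.9 = 201,150,000
After stage 1: salt = 201,150,000 + 34,800,000×0 = 201,150,000; volume = 48,300,000 m³; S = 4.165 PSU
After stage 2: salt = 201,150,000 + 6,950,000×0.1 = 201,845,000; volume = 55,250,000 m³; S = 3.653 PSU
After stage 3: salt = 201,845,000 + 39,100,000×19.4 = 960,385,000; volume = 94,350,000 m³
S = 960,385,000 / 94,350,000 = 10.179 PSU

10.18 PSU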